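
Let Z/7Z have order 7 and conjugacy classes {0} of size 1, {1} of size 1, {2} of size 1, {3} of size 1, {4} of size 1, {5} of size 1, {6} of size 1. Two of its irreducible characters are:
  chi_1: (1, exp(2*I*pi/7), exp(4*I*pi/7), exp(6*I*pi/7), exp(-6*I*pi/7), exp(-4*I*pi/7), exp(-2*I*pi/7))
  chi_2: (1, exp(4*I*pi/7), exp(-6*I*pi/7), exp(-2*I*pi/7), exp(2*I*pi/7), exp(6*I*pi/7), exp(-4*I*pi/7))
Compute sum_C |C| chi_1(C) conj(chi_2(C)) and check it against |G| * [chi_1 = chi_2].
Sum = 0; so <chi_1, chi_2> = 0 (distinct irreducibles are orthogonal).

Derivation: Compute term by term over conjugacy classes (|C| * chi_1(C) * conj(chi_2(C))):
  1*(1)*conj(1) + 1*(exp(2*I*pi/7))*conj(exp(4*I*pi/7)) + 1*(exp(4*I*pi/7))*conj(exp(-6*I*pi/7)) + 1*(exp(6*I*pi/7))*conj(exp(-2*I*pi/7)) + 1*(exp(-6*I*pi/7))*conj(exp(2*I*pi/7)) + 1*(exp(-4*I*pi/7))*conj(exp(6*I*pi/7)) + 1*(exp(-2*I*pi/7))*conj(exp(-4*I*pi/7))
  = (1) + (exp(-2*I*pi/7)) + (exp(-4*I*pi/7)) + (exp(-6*I*pi/7)) + (exp(6*I*pi/7)) + (exp(4*I*pi/7)) + (exp(2*I*pi/7))
  = 0.
(Exp terms are combined using exp(i*s)*conj(exp(i*t)) = exp(i*(s-t)), and sums of them are collapsed using the identity that for every m > 1 the m distinct m-th roots of unity sum to 0, e.g. 1 + exp(2*I*pi/3) + exp(-2*I*pi/3) = 0.)
Dividing by |G| = 7 gives 0/7 = 0, matching the row-orthogonality relation <chi_1, chi_2> = [chi_1 = chi_2].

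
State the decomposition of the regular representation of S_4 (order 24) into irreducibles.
Each irreducible V_i of dimension d_i appears with multiplicity d_i, i.e. rho_reg = (direct sum over all irreducibles V_i) d_i V_i. The irreducible dimensions for S_4 are 1, 1, 2, 3, 3: 2 irreducibles of dimension 1, each with multiplicity 1; 1 irreducible of dimension 2, with multiplicity 2; 2 irreducibles of dimension 3, each with multiplicity 3. Total dimension 2*1*1 + 1*2*2 + 2*3*3 = 24 = |G|.

Working: General theorem: in the regular representation of a finite group G, each irreducible appears with multiplicity equal to its dimension. Check: dim(rho_reg) = sum d_i^2 = 1 + 1 + 4 + 9 + 9 = 24 = |G|.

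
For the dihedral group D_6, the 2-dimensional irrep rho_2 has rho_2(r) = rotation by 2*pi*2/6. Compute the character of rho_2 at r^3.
chi_{rho_2}(r^3) = 2*cos(2*pi*2*3/6) = 2

Proof sketch: rho_2(r^3) is rotation by angle 2*pi*2*3/6, whose trace is 2*cos(2*pi*2*3/6) = 2.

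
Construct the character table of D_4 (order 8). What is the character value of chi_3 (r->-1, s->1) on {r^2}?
Conjugacy classes: {e} of size 1, {r^2} of size 1, {r^1, r^3} of size 2, {s, sr^2, ...} of size 2, {sr, sr^3, ...} of size 2.
Character table:
  irrep \ class              {e} (size 1)  {r^2} (size 1)  {r^1, r^3} (size 2)  {s, sr^2, ...} (size 2)  {sr, sr^3, ...} (size 2)
  chi_1 (triv)               1             1               1                    1                        1                       
  chi_2 (sign: r->1, s->-1)  1             1               1                    -1                       -1                      
  chi_3 (r->-1, s->1)        1             1               -1                   1                        -1                      
  chi_4 (r->-1, s->-1)       1             1               -1                   -1                       1                       
  chi_5 (2d, j=1)            2             -2              0                    0                        0                       

Spot check: chi_3 (r->-1, s->1) on {r^2} = 1.

Solution. D_4 has order 2*4 = 8 with 5 conjugacy classes, hence 5 irreducibles. Sum of squared dims 1 + 1 + 1 + 1 + 4 = 8 = |G|. Linear characters come from the abelianisation; the 2-dimensional irreps have character r^k -> 2*cos(2*pi*j*k/4), reflections -> 0.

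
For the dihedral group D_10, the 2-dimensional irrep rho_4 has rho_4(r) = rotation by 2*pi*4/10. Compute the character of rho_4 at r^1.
chi_{rho_4}(r^1) = 2*cos(2*pi*4*1/10) = -sqrt(5)/2 - 1/2

Details: rho_4(r^1) is rotation by angle 2*pi*4*1/10, whose trace is 2*cos(2*pi*4*1/10) = -sqrt(5)/2 - 1/2.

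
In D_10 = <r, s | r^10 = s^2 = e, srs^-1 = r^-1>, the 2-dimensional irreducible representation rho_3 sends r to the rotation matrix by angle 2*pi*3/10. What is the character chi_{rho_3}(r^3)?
chi_{rho_3}(r^3) = 2*cos(2*pi*3*3/10) = 1/2 + sqrt(5)/2

Justification: rho_3(r^3) is rotation by angle 2*pi*3*3/10, whose trace is 2*cos(2*pi*3*3/10) = 1/2 + sqrt(5)/2.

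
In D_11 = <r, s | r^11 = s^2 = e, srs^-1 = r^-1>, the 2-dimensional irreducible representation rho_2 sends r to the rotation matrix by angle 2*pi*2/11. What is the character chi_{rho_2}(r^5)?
chi_{rho_2}(r^5) = 2*cos(2*pi*2*5/11) = 2*cos(2*pi/11)

Details: rho_2(r^5) is rotation by angle 2*pi*2*5/11, whose trace is 2*cos(2*pi*2*5/11) = 2*cos(2*pi/11).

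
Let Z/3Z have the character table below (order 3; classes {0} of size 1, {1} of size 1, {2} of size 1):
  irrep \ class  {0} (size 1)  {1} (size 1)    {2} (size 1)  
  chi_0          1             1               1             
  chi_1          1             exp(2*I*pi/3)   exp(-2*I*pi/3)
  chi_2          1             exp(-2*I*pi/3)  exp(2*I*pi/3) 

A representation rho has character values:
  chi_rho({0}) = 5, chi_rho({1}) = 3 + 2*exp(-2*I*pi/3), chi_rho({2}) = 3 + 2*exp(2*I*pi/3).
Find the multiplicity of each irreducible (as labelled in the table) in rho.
Multiplicities: chi_0: 3, chi_1: 0, chi_2: 2.

Use <chi_rho, chi> = (1/|G|) sum_C |C| * chi_rho(C) * conj(chi(C)) with |G| = 3 for each irreducible chi in the table:
  <chi_rho, chi_0> = (1/3)[1*(5)*conj(1) + 1*(3 + 2*exp(-2*I*pi/3))*conj(1) + 1*(3 + 2*exp(2*I*pi/3))*conj(1)]
      = (1/3)[(5) + (3 + 2*exp(-2*I*pi/3)) + (3 + 2*exp(2*I*pi/3))] = 9/3 = 3
  <chi_rho, chi_1> = (1/3)[1*(5)*conj(1) + 1*(3 + 2*exp(-2*I*pi/3))*conj(exp(2*I*pi/3)) + 1*(3 + 2*exp(2*I*pi/3))*conj(exp(-2*I*pi/3))]
      = (1/3)[(5) + (3*exp(-2*I*pi/3) + 2*exp(2*I*pi/3)) + (2*exp(-2*I*pi/3) + 3*exp(2*I*pi/3))] = 0/3 = 0
  <chi_rho, chi_2> = (1/3)[1*(5)*conj(1) + 1*(3 + 2*exp(-2*I*pi/3))*conj(exp(-2*I*pi/3)) + 1*(3 + 2*exp(2*I*pi/3))*conj(exp(2*I*pi/3))]
      = (1/3)[(5) + (2 + 3*exp(2*I*pi/3)) + (2 + 3*exp(-2*I*pi/3))] = 6/3 = 2
(Exp terms are combined using exp(i*s)*conj(exp(i*t)) = exp(i*(s-t)), and sums of them are collapsed using the identity that for every m > 1 the m distinct m-th roots of unity sum to 0, e.g. 1 + exp(2*I*pi/3) + exp(-2*I*pi/3) = 0.)
Dimension check: dim(rho) = sum (mult * dim) = 3*1 + 0*1 + 2*1 = 5 = chi_rho(e) = 5.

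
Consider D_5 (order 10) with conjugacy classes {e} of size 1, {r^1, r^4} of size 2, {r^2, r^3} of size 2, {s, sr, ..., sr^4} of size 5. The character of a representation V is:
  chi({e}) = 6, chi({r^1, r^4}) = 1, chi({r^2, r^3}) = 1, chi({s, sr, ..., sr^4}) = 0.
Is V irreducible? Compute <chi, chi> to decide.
Not irreducible (reducible): <chi, chi> = 4 > 1.

Derivation: <chi, chi> = (1/|G|) sum_C |C| * |chi(C)|^2 = (1/10)[1*|6|^2 + 2*|1|^2 + 2*|1|^2 + 5*|0|^2]
  = (1/10)[(36) + (2) + (2) + (0)] = 40/10 = 4.
A character is irreducible iff <chi, chi> = 1, so this representation is reducible.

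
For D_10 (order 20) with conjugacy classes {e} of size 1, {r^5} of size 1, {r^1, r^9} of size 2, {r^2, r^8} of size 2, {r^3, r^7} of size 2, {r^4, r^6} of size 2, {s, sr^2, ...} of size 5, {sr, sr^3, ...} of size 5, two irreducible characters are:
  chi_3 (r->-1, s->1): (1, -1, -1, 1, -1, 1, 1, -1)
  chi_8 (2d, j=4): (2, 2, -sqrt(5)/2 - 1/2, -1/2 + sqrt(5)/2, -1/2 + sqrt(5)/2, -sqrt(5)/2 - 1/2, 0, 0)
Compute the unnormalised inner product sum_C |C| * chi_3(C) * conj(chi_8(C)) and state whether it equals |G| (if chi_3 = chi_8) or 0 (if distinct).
Sum = 0; so <chi_3, chi_8> = 0 (distinct irreducibles are orthogonal).

Reasoning: Compute term by term over conjugacy classes (|C| * chi_3(C) * conj(chi_8(C))):
  1*(1)*conj(2) + 1*(-1)*conj(2) + 2*(-1)*conj(-sqrt(5)/2 - 1/2) + 2*(1)*conj(-1/2 + sqrt(5)/2) + 2*(-1)*conj(-1/2 + sqrt(5)/2) + 2*(1)*conj(-sqrt(5)/2 - 1/2) + 5*(1)*conj(0) + 5*(-1)*conj(0)
  = (2) + (-2) + (1 + sqrt(5)) + (-1 + sqrt(5)) + (1 - sqrt(5)) + (-sqrt(5) - 1) + (0) + (0)
  = 0.
Dividing by |G| = 20 gives 0/20 = 0, matching the row-orthogonality relation <chi_3, chi_8> = [chi_3 = chi_8].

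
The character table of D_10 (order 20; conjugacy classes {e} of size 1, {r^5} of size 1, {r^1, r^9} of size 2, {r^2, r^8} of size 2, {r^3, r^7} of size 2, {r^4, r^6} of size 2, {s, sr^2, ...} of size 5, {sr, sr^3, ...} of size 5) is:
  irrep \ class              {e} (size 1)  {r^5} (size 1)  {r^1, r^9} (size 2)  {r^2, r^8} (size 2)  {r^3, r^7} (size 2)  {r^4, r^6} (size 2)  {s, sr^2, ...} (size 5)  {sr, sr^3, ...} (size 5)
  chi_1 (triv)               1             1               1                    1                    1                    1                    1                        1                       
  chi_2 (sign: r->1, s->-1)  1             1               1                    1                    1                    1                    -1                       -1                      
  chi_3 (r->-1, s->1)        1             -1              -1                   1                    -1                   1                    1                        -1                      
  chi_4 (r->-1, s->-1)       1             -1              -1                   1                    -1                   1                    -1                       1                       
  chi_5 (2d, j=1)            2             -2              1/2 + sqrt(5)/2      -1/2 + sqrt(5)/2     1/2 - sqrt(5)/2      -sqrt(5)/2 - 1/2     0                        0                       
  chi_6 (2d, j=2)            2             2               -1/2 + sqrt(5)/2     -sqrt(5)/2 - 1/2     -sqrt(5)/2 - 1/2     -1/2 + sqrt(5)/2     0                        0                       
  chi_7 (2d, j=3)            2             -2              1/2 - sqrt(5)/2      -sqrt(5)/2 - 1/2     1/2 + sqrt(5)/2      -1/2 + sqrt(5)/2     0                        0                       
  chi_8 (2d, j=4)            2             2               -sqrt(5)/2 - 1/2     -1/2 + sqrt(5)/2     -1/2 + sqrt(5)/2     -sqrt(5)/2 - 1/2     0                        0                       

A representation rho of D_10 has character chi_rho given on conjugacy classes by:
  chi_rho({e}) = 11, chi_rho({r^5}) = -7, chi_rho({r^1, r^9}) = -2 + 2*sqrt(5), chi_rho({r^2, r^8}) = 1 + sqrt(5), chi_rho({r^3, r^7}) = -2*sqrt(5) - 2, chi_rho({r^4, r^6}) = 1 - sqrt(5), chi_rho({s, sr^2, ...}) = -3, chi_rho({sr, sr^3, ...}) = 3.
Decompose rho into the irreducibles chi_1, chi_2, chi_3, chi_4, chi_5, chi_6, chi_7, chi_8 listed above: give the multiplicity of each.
Multiplicities: chi_1: 0, chi_2: 0, chi_3: 0, chi_4: 3, chi_5: 3, chi_6: 1, chi_7: 0, chi_8: 0.

Explanation: Use <chi_rho, chi> = (1/|G|) sum_C |C| * chi_rho(C) * conj(chi(C)) with |G| = 20 for each irreducible chi in the table:
  <chi_rho, chi_1> = (1/20)[1*(11)*conj(1) + 1*(-7)*conj(1) + 2*(-2 + 2*sqrt(5))*conj(1) + 2*(1 + sqrt(5))*conj(1) + 2*(-2*sqrt(5) - 2)*conj(1) + 2*(1 - sqrt(5))*conj(1) + 5*(-3)*conj(1) + 5*(3)*conj(1)]
      = (1/20)[(11) + (-7) + (-4 + 4*sqrt(5)) + (2 + 2*sqrt(5)) + (-4*sqrt(5) - 4) + (2 - 2*sqrt(5)) + (-15) + (15)] = 0/20 = 0
  <chi_rho, chi_2> = (1/20)[1*(11)*conj(1) + 1*(-7)*conj(1) + 2*(-2 + 2*sqrt(5))*conj(1) + 2*(1 + sqrt(5))*conj(1) + 2*(-2*sqrt(5) - 2)*conj(1) + 2*(1 - sqrt(5))*conj(1) + 5*(-3)*conj(-1) + 5*(3)*conj(-1)]
      = (1/20)[(11) + (-7) + (-4 + 4*sqrt(5)) + (2 + 2*sqrt(5)) + (-4*sqrt(5) - 4) + (2 - 2*sqrt(5)) + (15) + (-15)] = 0/20 = 0
  <chi_rho, chi_3> = (1/20)[1*(11)*conj(1) + 1*(-7)*conj(-1) + 2*(-2 + 2*sqrt(5))*conj(-1) + 2*(1 + sqrt(5))*conj(1) + 2*(-2*sqrt(5) - 2)*conj(-1) + 2*(1 - sqrt(5))*conj(1) + 5*(-3)*conj(1) + 5*(3)*conj(-1)]
      = (1/20)[(11) + (7) + (4 - 4*sqrt(5)) + (2 + 2*sqrt(5)) + (4 + 4*sqrt(5)) + (2 - 2*sqrt(5)) + (-15) + (-15)] = 0/20 = 0
  <chi_rho, chi_4> = (1/20)[1*(11)*conj(1) + 1*(-7)*conj(-1) + 2*(-2 + 2*sqrt(5))*conj(-1) + 2*(1 + sqrt(5))*conj(1) + 2*(-2*sqrt(5) - 2)*conj(-1) + 2*(1 - sqrt(5))*conj(1) + 5*(-3)*conj(-1) + 5*(3)*conj(1)]
      = (1/20)[(11) + (7) + (4 - 4*sqrt(5)) + (2 + 2*sqrt(5)) + (4 + 4*sqrt(5)) + (2 - 2*sqrt(5)) + (15) + (15)] = 60/20 = 3
  <chi_rho, chi_5> = (1/20)[1*(11)*conj(2) + 1*(-7)*conj(-2) + 2*(-2 + 2*sqrt(5))*conj(1/2 + sqrt(5)/2) + 2*(1 + sqrt(5))*conj(-1/2 + sqrt(5)/2) + 2*(-2*sqrt(5) - 2)*conj(1/2 - sqrt(5)/2) + 2*(1 - sqrt(5))*conj(-sqrt(5)/2 - 1/2) + 5*(-3)*conj(0) + 5*(3)*conj(0)]
      = (1/20)[(22) + (14) + (8) + (4) + (8) + (4) + (0) + (0)] = 60/20 = 3
  <chi_rho, chi_6> = (1/20)[1*(11)*conj(2) + 1*(-7)*conj(2) + 2*(-2 + 2*sqrt(5))*conj(-1/2 + sqrt(5)/2) + 2*(1 + sqrt(5))*conj(-sqrt(5)/2 - 1/2) + 2*(-2*sqrt(5) - 2)*conj(-sqrt(5)/2 - 1/2) + 2*(1 - sqrt(5))*conj(-1/2 + sqrt(5)/2) + 5*(-3)*conj(0) + 5*(3)*conj(0)]
      = (1/20)[(22) + (-14) + (12 - 4*sqrt(5)) + (-6 - 2*sqrt(5)) + (4*sqrt(5) + 12) + (-6 + 2*sqrt(5)) + (0) + (0)] = 20/20 = 1
  <chi_rho, chi_7> = (1/20)[1*(11)*conj(2) + 1*(-7)*conj(-2) + 2*(-2 + 2*sqrt(5))*conj(1/2 - sqrt(5)/2) + 2*(1 + sqrt(5))*conj(-sqrt(5)/2 - 1/2) + 2*(-2*sqrt(5) - 2)*conj(1/2 + sqrt(5)/2) + 2*(1 - sqrt(5))*conj(-1/2 + sqrt(5)/2) + 5*(-3)*conj(0) + 5*(3)*conj(0)]
      = (1/20)[(22) + (14) + (-12 + 4*sqrt(5)) + (-6 - 2*sqrt(5)) + (-12 - 4*sqrt(5)) + (-6 + 2*sqrt(5)) + (0) + (0)] = 0/20 = 0
  <chi_rho, chi_8> = (1/20)[1*(11)*conj(2) + 1*(-7)*conj(2) + 2*(-2 + 2*sqrt(5))*conj(-sqrt(5)/2 - 1/2) + 2*(1 + sqrt(5))*conj(-1/2 + sqrt(5)/2) + 2*(-2*sqrt(5) - 2)*conj(-1/2 + sqrt(5)/2) + 2*(1 - sqrt(5))*conj(-sqrt(5)/2 - 1/2) + 5*(-3)*conj(0) + 5*(3)*conj(0)]
      = (1/20)[(22) + (-14) + (-8) + (4) + (-8) + (4) + (0) + (0)] = 0/20 = 0
Dimension check: dim(rho) = sum (mult * dim) = 0*1 + 0*1 + 0*1 + 3*1 + 3*2 + 1*2 + 0*2 + 0*2 = 11 = chi_rho(e) = 11.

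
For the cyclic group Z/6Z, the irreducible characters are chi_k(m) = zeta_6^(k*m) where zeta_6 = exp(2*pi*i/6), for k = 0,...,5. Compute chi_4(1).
chi_4(1) = zeta_6^4 = exp(-2*I*pi/3)

chi_4(1) = zeta_6^(4*1) = zeta_6^4. Since zeta_6^6 = 1, this equals zeta_6^4 = exp(2*pi*i*4/6) = exp(-2*I*pi/3).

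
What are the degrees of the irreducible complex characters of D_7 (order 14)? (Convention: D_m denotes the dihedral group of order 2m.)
Dimensions: 1, 1, 2, 2, 2

Why: There are 5 irreducibles (= number of conjugacy classes). Their dimensions d_i satisfy sum d_i^2 = |G| = 14: 1 + 1 + 4 + 4 + 4 = 14.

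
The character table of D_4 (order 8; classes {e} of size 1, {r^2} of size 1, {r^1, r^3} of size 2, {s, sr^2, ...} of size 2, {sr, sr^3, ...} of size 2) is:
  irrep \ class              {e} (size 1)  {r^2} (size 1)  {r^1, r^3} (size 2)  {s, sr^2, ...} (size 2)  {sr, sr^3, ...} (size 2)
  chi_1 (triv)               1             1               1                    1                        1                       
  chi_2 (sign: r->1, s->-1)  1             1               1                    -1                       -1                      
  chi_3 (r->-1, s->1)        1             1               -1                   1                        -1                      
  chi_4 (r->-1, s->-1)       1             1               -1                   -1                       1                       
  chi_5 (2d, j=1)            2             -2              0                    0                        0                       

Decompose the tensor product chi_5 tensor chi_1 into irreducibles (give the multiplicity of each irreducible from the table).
chi_5 tensor chi_1 = chi_5 (all other irreducibles have multiplicity 0).

Explanation: The character of a tensor product is the pointwise product (chi_5 * chi_1)(C) = chi_5(C) * chi_1(C):
  {e}: (2)*(1), {r^2}: (-2)*(1), {r^1, r^3}: (0)*(1), {s, sr^2, ...}: (0)*(1), {sr, sr^3, ...}: (0)*(1)
so (chi_5 * chi_1) takes values
  {e} -> 2, {r^2} -> -2, {r^1, r^3} -> 0, {s, sr^2, ...} -> 0, {sr, sr^3, ...} -> 0.
Now take the inner product of this character with each irreducible chi from the table, <chi_5*chi_1, chi> = (1/8) sum_C |C| (chi_5*chi_1)(C) conj(chi(C)):
  <chi_5*chi_1, chi_1> = (1/8)[1*(2)*conj(1) + 1*(-2)*conj(1) + 2*(0)*conj(1) + 2*(0)*conj(1) + 2*(0)*conj(1)]
      = (1/8)[(2) + (-2) + (0) + (0) + (0)] = 0/8 = 0
  <chi_5*chi_1, chi_2> = (1/8)[1*(2)*conj(1) + 1*(-2)*conj(1) + 2*(0)*conj(1) + 2*(0)*conj(-1) + 2*(0)*conj(-1)]
      = (1/8)[(2) + (-2) + (0) + (0) + (0)] = 0/8 = 0
  <chi_5*chi_1, chi_3> = (1/8)[1*(2)*conj(1) + 1*(-2)*conj(1) + 2*(0)*conj(-1) + 2*(0)*conj(1) + 2*(0)*conj(-1)]
      = (1/8)[(2) + (-2) + (0) + (0) + (0)] = 0/8 = 0
  <chi_5*chi_1, chi_4> = (1/8)[1*(2)*conj(1) + 1*(-2)*conj(1) + 2*(0)*conj(-1) + 2*(0)*conj(-1) + 2*(0)*conj(1)]
      = (1/8)[(2) + (-2) + (0) + (0) + (0)] = 0/8 = 0
  <chi_5*chi_1, chi_5> = (1/8)[1*(2)*conj(2) + 1*(-2)*conj(-2) + 2*(0)*conj(0) + 2*(0)*conj(0) + 2*(0)*conj(0)]
      = (1/8)[(4) + (4) + (0) + (0) + (0)] = 8/8 = 1
Hence the multiplicities are chi_5: 1. Dimension check: dim(chi_5)*dim(chi_1) = 2*1 = 2 and sum (mult * dim) = 1*2 = 2.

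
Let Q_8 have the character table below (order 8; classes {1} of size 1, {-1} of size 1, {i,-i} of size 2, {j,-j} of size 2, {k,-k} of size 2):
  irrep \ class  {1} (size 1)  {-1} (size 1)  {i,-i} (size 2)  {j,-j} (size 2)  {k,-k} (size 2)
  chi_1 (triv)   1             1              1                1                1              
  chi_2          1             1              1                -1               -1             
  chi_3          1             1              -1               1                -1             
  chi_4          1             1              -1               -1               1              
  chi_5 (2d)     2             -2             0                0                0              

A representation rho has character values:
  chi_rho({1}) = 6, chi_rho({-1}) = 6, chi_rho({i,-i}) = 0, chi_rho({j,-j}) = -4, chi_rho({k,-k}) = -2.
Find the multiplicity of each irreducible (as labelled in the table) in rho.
Multiplicities: chi_1: 0, chi_2: 3, chi_3: 1, chi_4: 2, chi_5: 0.

Solution. Use <chi_rho, chi> = (1/|G|) sum_C |C| * chi_rho(C) * conj(chi(C)) with |G| = 8 for each irreducible chi in the table:
  <chi_rho, chi_1> = (1/8)[1*(6)*conj(1) + 1*(6)*conj(1) + 2*(0)*conj(1) + 2*(-4)*conj(1) + 2*(-2)*conj(1)]
      = (1/8)[(6) + (6) + (0) + (-8) + (-4)] = 0/8 = 0
  <chi_rho, chi_2> = (1/8)[1*(6)*conj(1) + 1*(6)*conj(1) + 2*(0)*conj(1) + 2*(-4)*conj(-1) + 2*(-2)*conj(-1)]
      = (1/8)[(6) + (6) + (0) + (8) + (4)] = 24/8 = 3
  <chi_rho, chi_3> = (1/8)[1*(6)*conj(1) + 1*(6)*conj(1) + 2*(0)*conj(-1) + 2*(-4)*conj(1) + 2*(-2)*conj(-1)]
      = (1/8)[(6) + (6) + (0) + (-8) + (4)] = 8/8 = 1
  <chi_rho, chi_4> = (1/8)[1*(6)*conj(1) + 1*(6)*conj(1) + 2*(0)*conj(-1) + 2*(-4)*conj(-1) + 2*(-2)*conj(1)]
      = (1/8)[(6) + (6) + (0) + (8) + (-4)] = 16/8 = 2
  <chi_rho, chi_5> = (1/8)[1*(6)*conj(2) + 1*(6)*conj(-2) + 2*(0)*conj(0) + 2*(-4)*conj(0) + 2*(-2)*conj(0)]
      = (1/8)[(12) + (-12) + (0) + (0) + (0)] = 0/8 = 0
Dimension check: dim(rho) = sum (mult * dim) = 0*1 + 3*1 + 1*1 + 2*1 + 0*2 = 6 = chi_rho(e) = 6.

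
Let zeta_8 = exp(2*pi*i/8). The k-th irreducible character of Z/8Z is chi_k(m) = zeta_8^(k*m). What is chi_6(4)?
chi_6(4) = zeta_8^24 = 1

Explanation: chi_6(4) = zeta_8^(6*4) = zeta_8^24. Since zeta_8^8 = 1, this equals zeta_8^0 = exp(2*pi*i*0/8) = 1.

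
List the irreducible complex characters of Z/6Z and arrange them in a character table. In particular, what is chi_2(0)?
Character table of Z/6Z (irreps indexed chi_0,...,chi_5 with chi_k(m) = zeta_6^(k*m), zeta_6 = exp(2*pi*i/6)):
  irrep \ class  {0} (size 1)  {1} (size 1)    {2} (size 1)    {3} (size 1)  {4} (size 1)    {5} (size 1)  
  chi_0          1             1               1               1             1               1             
  chi_1          1             exp(I*pi/3)     exp(2*I*pi/3)   -1            exp(-2*I*pi/3)  exp(-I*pi/3)  
  chi_2          1             exp(2*I*pi/3)   exp(-2*I*pi/3)  1             exp(2*I*pi/3)   exp(-2*I*pi/3)
  chi_3          1             -1              1               -1            1               -1            
  chi_4          1             exp(-2*I*pi/3)  exp(2*I*pi/3)   1             exp(-2*I*pi/3)  exp(2*I*pi/3) 
  chi_5          1             exp(-I*pi/3)    exp(-2*I*pi/3)  -1            exp(2*I*pi/3)   exp(I*pi/3)   

Spot check: chi_2(0) = zeta_6^(2*0) = zeta_6^0 = 1.

Details: Z/6Z is abelian, so all 6 irreducible complex representations are 1-dimensional. They are given by chi_k(m) = zeta_6^(k*m) for k = 0,...,5. Row orthogonality: sum_m chi_k(m) conj(chi_l(m)) = 6 * [k = l].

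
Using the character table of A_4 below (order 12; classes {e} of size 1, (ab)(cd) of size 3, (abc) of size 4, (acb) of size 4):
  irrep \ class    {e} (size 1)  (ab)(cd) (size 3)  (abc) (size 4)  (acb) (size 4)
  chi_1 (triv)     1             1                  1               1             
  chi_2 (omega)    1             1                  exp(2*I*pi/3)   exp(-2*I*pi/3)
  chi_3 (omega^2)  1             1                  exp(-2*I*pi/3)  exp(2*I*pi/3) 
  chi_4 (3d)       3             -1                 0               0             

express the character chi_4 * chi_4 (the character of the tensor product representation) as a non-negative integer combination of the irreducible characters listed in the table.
chi_4 tensor chi_4 = chi_1 + chi_2 + chi_3 + 2*chi_4 (all other irreducibles have multiplicity 0).

Explanation: The character of a tensor product is the pointwise product (chi_4 * chi_4)(C) = chi_4(C) * chi_4(C):
  {e}: (3)*(3), (ab)(cd): (-1)*(-1), (abc): (0)*(0), (acb): (0)*(0)
so (chi_4 * chi_4) takes values
  {e} -> 9, (ab)(cd) -> 1, (abc) -> 0, (acb) -> 0.
Now take the inner product of this character with each irreducible chi from the table, <chi_4*chi_4, chi> = (1/12) sum_C |C| (chi_4*chi_4)(C) conj(chi(C)):
  <chi_4*chi_4, chi_1> = (1/12)[1*(9)*conj(1) + 3*(1)*conj(1) + 4*(0)*conj(1) + 4*(0)*conj(1)]
      = (1/12)[(9) + (3) + (0) + (0)] = 12/12 = 1
  <chi_4*chi_4, chi_2> = (1/12)[1*(9)*conj(1) + 3*(1)*conj(1) + 4*(0)*conj(exp(2*I*pi/3)) + 4*(0)*conj(exp(-2*I*pi/3))]
      = (1/12)[(9) + (3) + (0) + (0)] = 12/12 = 1
  <chi_4*chi_4, chi_3> = (1/12)[1*(9)*conj(1) + 3*(1)*conj(1) + 4*(0)*conj(exp(-2*I*pi/3)) + 4*(0)*conj(exp(2*I*pi/3))]
      = (1/12)[(9) + (3) + (0) + (0)] = 12/12 = 1
  <chi_4*chi_4, chi_4> = (1/12)[1*(9)*conj(3) + 3*(1)*conj(-1) + 4*(0)*conj(0) + 4*(0)*conj(0)]
      = (1/12)[(27) + (-3) + (0) + (0)] = 24/12 = 2
(Exp terms are combined using exp(i*s)*conj(exp(i*t)) = exp(i*(s-t)), and sums of them are collapsed using the identity that for every m > 1 the m distinct m-th roots of unity sum to 0, e.g. 1 + exp(2*I*pi/3) + exp(-2*I*pi/3) = 0.)
Hence the multiplicities are chi_1: 1, chi_2: 1, chi_3: 1, chi_4: 2. Dimension check: dim(chi_4)*dim(chi_4) = 3*3 = 9 and sum (mult * dim) = 1*1 + 1*1 + 1*1 + 2*3 = 9.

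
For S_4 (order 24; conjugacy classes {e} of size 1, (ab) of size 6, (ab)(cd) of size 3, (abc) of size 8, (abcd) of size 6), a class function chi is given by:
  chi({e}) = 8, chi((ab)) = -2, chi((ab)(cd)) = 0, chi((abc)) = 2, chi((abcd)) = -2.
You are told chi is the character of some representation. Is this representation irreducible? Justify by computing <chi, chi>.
Not irreducible (reducible): <chi, chi> = 6 > 1.

Proof sketch: <chi, chi> = (1/|G|) sum_C |C| * |chi(C)|^2 = (1/24)[1*|8|^2 + 6*|-2|^2 + 3*|0|^2 + 8*|2|^2 + 6*|-2|^2]
  = (1/24)[(64) + (24) + (0) + (32) + (24)] = 144/24 = 6.
A character is irreducible iff <chi, chi> = 1, so this representation is reducible.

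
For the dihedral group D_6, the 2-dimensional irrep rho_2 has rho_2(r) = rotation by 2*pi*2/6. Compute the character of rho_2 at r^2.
chi_{rho_2}(r^2) = 2*cos(2*pi*2*2/6) = -1

Solution. rho_2(r^2) is rotation by angle 2*pi*2*2/6, whose trace is 2*cos(2*pi*2*2/6) = -1.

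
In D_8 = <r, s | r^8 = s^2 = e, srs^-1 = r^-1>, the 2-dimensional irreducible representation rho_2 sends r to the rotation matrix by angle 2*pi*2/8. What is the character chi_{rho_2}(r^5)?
chi_{rho_2}(r^5) = 2*cos(2*pi*2*5/8) = 0

rho_2(r^5) is rotation by angle 2*pi*2*5/8, whose trace is 2*cos(2*pi*2*5/8) = 0.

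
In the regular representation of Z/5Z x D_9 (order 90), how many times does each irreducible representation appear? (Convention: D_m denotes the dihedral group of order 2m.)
Each irreducible V_i of dimension d_i appears with multiplicity d_i, i.e. rho_reg = (direct sum over all irreducibles V_i) d_i V_i. The irreducible dimensions for Z/5Z x D_9 are 1, 1, 1, 1, 1, 1, 1, 1, 1, 1, 2, 2, 2, 2, 2, 2, 2, 2, 2, 2, 2, 2, 2, 2, 2, 2, 2, 2, 2, 2: 10 irreducibles of dimension 1, each with multiplicity 1; 20 irreducibles of dimension 2, each with multiplicity 2. Total dimension 10*1*1 + 20*2*2 = 90 = |G|.

Reasoning: General theorem: in the regular representation of a finite group G, each irreducible appears with multiplicity equal to its dimension. Check: dim(rho_reg) = sum d_i^2 = 1 + 1 + 1 + 1 + 1 + 1 + 1 + 1 + 1 + 1 + 4 + 4 + 4 + 4 + 4 + 4 + 4 + 4 + 4 + 4 + 4 + 4 + 4 + 4 + 4 + 4 + 4 + 4 + 4 + 4 = 90 = |G|.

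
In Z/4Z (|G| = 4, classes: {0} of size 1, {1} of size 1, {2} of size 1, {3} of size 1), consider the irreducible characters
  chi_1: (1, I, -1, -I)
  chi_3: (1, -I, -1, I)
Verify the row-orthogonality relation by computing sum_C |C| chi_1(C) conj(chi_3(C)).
Sum = 0; so <chi_1, chi_3> = 0 (distinct irreducibles are orthogonal).

Working: Compute term by term over conjugacy classes (|C| * chi_1(C) * conj(chi_3(C))):
  1*(1)*conj(1) + 1*(I)*conj(-I) + 1*(-1)*conj(-1) + 1*(-I)*conj(I)
  = (1) + (-1) + (1) + (-1)
  = 0.
(Exp terms are combined using exp(i*s)*conj(exp(i*t)) = exp(i*(s-t)), and sums of them are collapsed using the identity that for every m > 1 the m distinct m-th roots of unity sum to 0, e.g. 1 + exp(2*I*pi/3) + exp(-2*I*pi/3) = 0.)
Dividing by |G| = 4 gives 0/4 = 0, matching the row-orthogonality relation <chi_1, chi_3> = [chi_1 = chi_3].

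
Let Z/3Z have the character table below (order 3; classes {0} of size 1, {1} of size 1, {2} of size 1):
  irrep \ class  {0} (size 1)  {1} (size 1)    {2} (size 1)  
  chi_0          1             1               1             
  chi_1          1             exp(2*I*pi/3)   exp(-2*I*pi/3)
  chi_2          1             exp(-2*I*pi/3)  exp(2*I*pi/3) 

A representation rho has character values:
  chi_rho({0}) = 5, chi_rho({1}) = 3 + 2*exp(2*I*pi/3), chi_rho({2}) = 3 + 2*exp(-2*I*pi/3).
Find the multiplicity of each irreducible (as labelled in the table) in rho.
Multiplicities: chi_0: 3, chi_1: 2, chi_2: 0.

Working: Use <chi_rho, chi> = (1/|G|) sum_C |C| * chi_rho(C) * conj(chi(C)) with |G| = 3 for each irreducible chi in the table:
  <chi_rho, chi_0> = (1/3)[1*(5)*conj(1) + 1*(3 + 2*exp(2*I*pi/3))*conj(1) + 1*(3 + 2*exp(-2*I*pi/3))*conj(1)]
      = (1/3)[(5) + (3 + 2*exp(2*I*pi/3)) + (3 + 2*exp(-2*I*pi/3))] = 9/3 = 3
  <chi_rho, chi_1> = (1/3)[1*(5)*conj(1) + 1*(3 + 2*exp(2*I*pi/3))*conj(exp(2*I*pi/3)) + 1*(3 + 2*exp(-2*I*pi/3))*conj(exp(-2*I*pi/3))]
      = (1/3)[(5) + (2 + 3*exp(-2*I*pi/3)) + (2 + 3*exp(2*I*pi/3))] = 6/3 = 2
  <chi_rho, chi_2> = (1/3)[1*(5)*conj(1) + 1*(3 + 2*exp(2*I*pi/3))*conj(exp(-2*I*pi/3)) + 1*(3 + 2*exp(-2*I*pi/3))*conj(exp(2*I*pi/3))]
      = (1/3)[(5) + (2*exp(-2*I*pi/3) + 3*exp(2*I*pi/3)) + (3*exp(-2*I*pi/3) + 2*exp(2*I*pi/3))] = 0/3 = 0
(Exp terms are combined using exp(i*s)*conj(exp(i*t)) = exp(i*(s-t)), and sums of them are collapsed using the identity that for every m > 1 the m distinct m-th roots of unity sum to 0, e.g. 1 + exp(2*I*pi/3) + exp(-2*I*pi/3) = 0.)
Dimension check: dim(rho) = sum (mult * dim) = 3*1 + 2*1 + 0*1 = 5 = chi_rho(e) = 5.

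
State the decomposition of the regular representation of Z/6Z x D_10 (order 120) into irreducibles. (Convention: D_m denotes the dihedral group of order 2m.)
Each irreducible V_i of dimension d_i appears with multiplicity d_i, i.e. rho_reg = (direct sum over all irreducibles V_i) d_i V_i. The irreducible dimensions for Z/6Z x D_10 are 1, 1, 1, 1, 1, 1, 1, 1, 1, 1, 1, 1, 1, 1, 1, 1, 1, 1, 1, 1, 1, 1, 1, 1, 2, 2, 2, 2, 2, 2, 2, 2, 2, 2, 2, 2, 2, 2, 2, 2, 2, 2, 2, 2, 2, 2, 2, 2: 24 irreducibles of dimension 1, each with multiplicity 1; 24 irreducibles of dimension 2, each with multiplicity 2. Total dimension 24*1*1 + 24*2*2 = 120 = |G|.

Why: General theorem: in the regular representation of a finite group G, each irreducible appears with multiplicity equal to its dimension. Check: dim(rho_reg) = sum d_i^2 = 1 + 1 + 1 + 1 + 1 + 1 + 1 + 1 + 1 + 1 + 1 + 1 + 1 + 1 + 1 + 1 + 1 + 1 + 1 + 1 + 1 + 1 + 1 + 1 + 4 + 4 + 4 + 4 + 4 + 4 + 4 + 4 + 4 + 4 + 4 + 4 + 4 + 4 + 4 + 4 + 4 + 4 + 4 + 4 + 4 + 4 + 4 + 4 = 120 = |G|.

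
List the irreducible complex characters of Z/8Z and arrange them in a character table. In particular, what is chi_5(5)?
Character table of Z/8Z (irreps indexed chi_0,...,chi_7 with chi_k(m) = zeta_8^(k*m), zeta_8 = exp(2*pi*i/8)):
  irrep \ class  {0} (size 1)  {1} (size 1)    {2} (size 1)  {3} (size 1)    {4} (size 1)  {5} (size 1)    {6} (size 1)  {7} (size 1)  
  chi_0          1             1               1             1               1             1               1             1             
  chi_1          1             exp(I*pi/4)     I             exp(3*I*pi/4)   -1            exp(-3*I*pi/4)  -I            exp(-I*pi/4)  
  chi_2          1             I               -1            -I              1             I               -1            -I            
  chi_3          1             exp(3*I*pi/4)   -I            exp(I*pi/4)     -1            exp(-I*pi/4)    I             exp(-3*I*pi/4)
  chi_4          1             -1              1             -1              1             -1              1             -1            
  chi_5          1             exp(-3*I*pi/4)  I             exp(-I*pi/4)    -1            exp(I*pi/4)     -I            exp(3*I*pi/4) 
  chi_6          1             -I              -1            I               1             -I              -1            I             
  chi_7          1             exp(-I*pi/4)    -I            exp(-3*I*pi/4)  -1            exp(3*I*pi/4)   I             exp(I*pi/4)   

Spot check: chi_5(5) = zeta_8^(5*5) = zeta_8^25 = exp(I*pi/4).

Solution. Z/8Z is abelian, so all 8 irreducible complex representations are 1-dimensional. They are given by chi_k(m) = zeta_8^(k*m) for k = 0,...,7. Row orthogonality: sum_m chi_k(m) conj(chi_l(m)) = 8 * [k = l].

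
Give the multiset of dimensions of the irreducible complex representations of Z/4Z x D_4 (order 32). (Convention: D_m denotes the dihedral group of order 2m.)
Dimensions: 1, 1, 1, 1, 1, 1, 1, 1, 1, 1, 1, 1, 1, 1, 1, 1, 2, 2, 2, 2

Justification: There are 20 irreducibles (= number of conjugacy classes). Their dimensions d_i satisfy sum d_i^2 = |G| = 32: 1 + 1 + 1 + 1 + 1 + 1 + 1 + 1 + 1 + 1 + 1 + 1 + 1 + 1 + 1 + 1 + 4 + 4 + 4 + 4 = 32. (For the product with Z/4Z: each of the 4 1-dim characters of Z/4Z tensors with each irrep of D_4, giving 4 copies of each D_4-dimension.)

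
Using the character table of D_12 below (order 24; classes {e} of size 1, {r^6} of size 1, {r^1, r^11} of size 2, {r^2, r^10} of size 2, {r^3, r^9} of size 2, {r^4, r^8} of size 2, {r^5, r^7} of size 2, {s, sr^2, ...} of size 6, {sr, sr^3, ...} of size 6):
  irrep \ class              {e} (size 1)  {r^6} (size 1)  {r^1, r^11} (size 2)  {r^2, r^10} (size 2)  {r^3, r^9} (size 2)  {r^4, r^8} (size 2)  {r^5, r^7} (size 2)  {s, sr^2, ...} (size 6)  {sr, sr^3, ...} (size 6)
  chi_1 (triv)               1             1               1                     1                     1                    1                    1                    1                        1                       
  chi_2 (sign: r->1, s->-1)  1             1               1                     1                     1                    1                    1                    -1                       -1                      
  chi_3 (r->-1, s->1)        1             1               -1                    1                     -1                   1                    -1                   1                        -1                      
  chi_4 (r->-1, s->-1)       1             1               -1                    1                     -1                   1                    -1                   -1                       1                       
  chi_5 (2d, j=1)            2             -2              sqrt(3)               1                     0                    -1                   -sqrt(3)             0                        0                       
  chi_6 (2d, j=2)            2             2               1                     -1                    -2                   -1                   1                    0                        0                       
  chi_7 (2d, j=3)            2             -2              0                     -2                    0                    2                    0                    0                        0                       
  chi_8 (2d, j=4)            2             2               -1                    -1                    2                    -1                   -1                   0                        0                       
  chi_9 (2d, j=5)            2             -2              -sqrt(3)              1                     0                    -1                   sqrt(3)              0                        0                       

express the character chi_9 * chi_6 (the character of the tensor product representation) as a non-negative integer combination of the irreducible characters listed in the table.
chi_9 tensor chi_6 = chi_7 + chi_9 (all other irreducibles have multiplicity 0).

Reasoning: The character of a tensor product is the pointwise product (chi_9 * chi_6)(C) = chi_9(C) * chi_6(C):
  {e}: (2)*(2), {r^6}: (-2)*(2), {r^1, r^11}: (-sqrt(3))*(1), {r^2, r^10}: (1)*(-1), {r^3, r^9}: (0)*(-2), {r^4, r^8}: (-1)*(-1), {r^5, r^7}: (sqrt(3))*(1), {s, sr^2, ...}: (0)*(0), {sr, sr^3, ...}: (0)*(0)
so (chi_9 * chi_6) takes values
  {e} -> 4, {r^6} -> -4, {r^1, r^11} -> -sqrt(3), {r^2, r^10} -> -1, {r^3, r^9} -> 0, {r^4, r^8} -> 1, {r^5, r^7} -> sqrt(3), {s, sr^2, ...} -> 0, {sr, sr^3, ...} -> 0.
Now take the inner product of this character with each irreducible chi from the table, <chi_9*chi_6, chi> = (1/24) sum_C |C| (chi_9*chi_6)(C) conj(chi(C)):
  <chi_9*chi_6, chi_1> = (1/24)[1*(4)*conj(1) + 1*(-4)*conj(1) + 2*(-sqrt(3))*conj(1) + 2*(-1)*conj(1) + 2*(0)*conj(1) + 2*(1)*conj(1) + 2*(sqrt(3))*conj(1) + 6*(0)*conj(1) + 6*(0)*conj(1)]
      = (1/24)[(4) + (-4) + (-2*sqrt(3)) + (-2) + (0) + (2) + (2*sqrt(3)) + (0) + (0)] = 0/24 = 0
  <chi_9*chi_6, chi_2> = (1/24)[1*(4)*conj(1) + 1*(-4)*conj(1) + 2*(-sqrt(3))*conj(1) + 2*(-1)*conj(1) + 2*(0)*conj(1) + 2*(1)*conj(1) + 2*(sqrt(3))*conj(1) + 6*(0)*conj(-1) + 6*(0)*conj(-1)]
      = (1/24)[(4) + (-4) + (-2*sqrt(3)) + (-2) + (0) + (2) + (2*sqrt(3)) + (0) + (0)] = 0/24 = 0
  <chi_9*chi_6, chi_3> = (1/24)[1*(4)*conj(1) + 1*(-4)*conj(1) + 2*(-sqrt(3))*conj(-1) + 2*(-1)*conj(1) + 2*(0)*conj(-1) + 2*(1)*conj(1) + 2*(sqrt(3))*conj(-1) + 6*(0)*conj(1) + 6*(0)*conj(-1)]
      = (1/24)[(4) + (-4) + (2*sqrt(3)) + (-2) + (0) + (2) + (-2*sqrt(3)) + (0) + (0)] = 0/24 = 0
  <chi_9*chi_6, chi_4> = (1/24)[1*(4)*conj(1) + 1*(-4)*conj(1) + 2*(-sqrt(3))*conj(-1) + 2*(-1)*conj(1) + 2*(0)*conj(-1) + 2*(1)*conj(1) + 2*(sqrt(3))*conj(-1) + 6*(0)*conj(-1) + 6*(0)*conj(1)]
      = (1/24)[(4) + (-4) + (2*sqrt(3)) + (-2) + (0) + (2) + (-2*sqrt(3)) + (0) + (0)] = 0/24 = 0
  <chi_9*chi_6, chi_5> = (1/24)[1*(4)*conj(2) + 1*(-4)*conj(-2) + 2*(-sqrt(3))*conj(sqrt(3)) + 2*(-1)*conj(1) + 2*(0)*conj(0) + 2*(1)*conj(-1) + 2*(sqrt(3))*conj(-sqrt(3)) + 6*(0)*conj(0) + 6*(0)*conj(0)]
      = (1/24)[(8) + (8) + (-6) + (-2) + (0) + (-2) + (-6) + (0) + (0)] = 0/24 = 0
  <chi_9*chi_6, chi_6> = (1/24)[1*(4)*conj(2) + 1*(-4)*conj(2) + 2*(-sqrt(3))*conj(1) + 2*(-1)*conj(-1) + 2*(0)*conj(-2) + 2*(1)*conj(-1) + 2*(sqrt(3))*conj(1) + 6*(0)*conj(0) + 6*(0)*conj(0)]
      = (1/24)[(8) + (-8) + (-2*sqrt(3)) + (2) + (0) + (-2) + (2*sqrt(3)) + (0) + (0)] = 0/24 = 0
  <chi_9*chi_6, chi_7> = (1/24)[1*(4)*conj(2) + 1*(-4)*conj(-2) + 2*(-sqrt(3))*conj(0) + 2*(-1)*conj(-2) + 2*(0)*conj(0) + 2*(1)*conj(2) + 2*(sqrt(3))*conj(0) + 6*(0)*conj(0) + 6*(0)*conj(0)]
      = (1/24)[(8) + (8) + (0) + (4) + (0) + (4) + (0) + (0) + (0)] = 24/24 = 1
  <chi_9*chi_6, chi_8> = (1/24)[1*(4)*conj(2) + 1*(-4)*conj(2) + 2*(-sqrt(3))*conj(-1) + 2*(-1)*conj(-1) + 2*(0)*conj(2) + 2*(1)*conj(-1) + 2*(sqrt(3))*conj(-1) + 6*(0)*conj(0) + 6*(0)*conj(0)]
      = (1/24)[(8) + (-8) + (2*sqrt(3)) + (2) + (0) + (-2) + (-2*sqrt(3)) + (0) + (0)] = 0/24 = 0
  <chi_9*chi_6, chi_9> = (1/24)[1*(4)*conj(2) + 1*(-4)*conj(-2) + 2*(-sqrt(3))*conj(-sqrt(3)) + 2*(-1)*conj(1) + 2*(0)*conj(0) + 2*(1)*conj(-1) + 2*(sqrt(3))*conj(sqrt(3)) + 6*(0)*conj(0) + 6*(0)*conj(0)]
      = (1/24)[(8) + (8) + (6) + (-2) + (0) + (-2) + (6) + (0) + (0)] = 24/24 = 1
Hence the multiplicities are chi_7: 1, chi_9: 1. Dimension check: dim(chi_9)*dim(chi_6) = 2*2 = 4 and sum (mult * dim) = 1*2 + 1*2 = 4.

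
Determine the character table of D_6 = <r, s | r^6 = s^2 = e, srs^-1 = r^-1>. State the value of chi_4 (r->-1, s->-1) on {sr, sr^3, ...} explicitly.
Conjugacy classes: {e} of size 1, {r^3} of size 1, {r^1, r^5} of size 2, {r^2, r^4} of size 2, {s, sr^2, ...} of size 3, {sr, sr^3, ...} of size 3.
Character table:
  irrep \ class              {e} (size 1)  {r^3} (size 1)  {r^1, r^5} (size 2)  {r^2, r^4} (size 2)  {s, sr^2, ...} (size 3)  {sr, sr^3, ...} (size 3)
  chi_1 (triv)               1             1               1                    1                    1                        1                       
  chi_2 (sign: r->1, s->-1)  1             1               1                    1                    -1                       -1                      
  chi_3 (r->-1, s->1)        1             -1              -1                   1                    1                        -1                      
  chi_4 (r->-1, s->-1)       1             -1              -1                   1                    -1                       1                       
  chi_5 (2d, j=1)            2             -2              1                    -1                   0                        0                       
  chi_6 (2d, j=2)            2             2               -1                   -1                   0                        0                       

Spot check: chi_4 (r->-1, s->-1) on {sr, sr^3, ...} = 1.

Derivation: D_6 has order 2*6 = 12 with 6 conjugacy classes, hence 6 irreducibles. Sum of squared dims 1 + 1 + 1 + 1 + 4 + 4 = 12 = |G|. Linear characters come from the abelianisation; the 2-dimensional irreps have character r^k -> 2*cos(2*pi*j*k/6), reflections -> 0.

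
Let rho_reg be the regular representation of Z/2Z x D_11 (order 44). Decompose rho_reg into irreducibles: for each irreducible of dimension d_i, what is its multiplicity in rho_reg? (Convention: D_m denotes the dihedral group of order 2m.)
Each irreducible V_i of dimension d_i appears with multiplicity d_i, i.e. rho_reg = (direct sum over all irreducibles V_i) d_i V_i. The irreducible dimensions for Z/2Z x D_11 are 1, 1, 1, 1, 2, 2, 2, 2, 2, 2, 2, 2, 2, 2: 4 irreducibles of dimension 1, each with multiplicity 1; 10 irreducibles of dimension 2, each with multiplicity 2. Total dimension 4*1*1 + 10*2*2 = 44 = |G|.

Proof sketch: General theorem: in the regular representation of a finite group G, each irreducible appears with multiplicity equal to its dimension. Check: dim(rho_reg) = sum d_i^2 = 1 + 1 + 1 + 1 + 4 + 4 + 4 + 4 + 4 + 4 + 4 + 4 + 4 + 4 = 44 = |G|.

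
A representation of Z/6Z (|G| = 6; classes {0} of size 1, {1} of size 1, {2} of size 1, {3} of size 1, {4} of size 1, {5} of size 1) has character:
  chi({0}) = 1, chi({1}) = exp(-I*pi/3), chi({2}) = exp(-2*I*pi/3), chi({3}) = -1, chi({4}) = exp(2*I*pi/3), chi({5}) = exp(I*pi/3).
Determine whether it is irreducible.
Irreducible: <chi, chi> = 1.

Derivation: <chi, chi> = (1/|G|) sum_C |C| * |chi(C)|^2 = (1/6)[1*|1|^2 + 1*|exp(-I*pi/3)|^2 + 1*|exp(-2*I*pi/3)|^2 + 1*|-1|^2 + 1*|exp(2*I*pi/3)|^2 + 1*|exp(I*pi/3)|^2]
  = (1/6)[(1) + (1) + (1) + (1) + (1) + (1)] = 6/6 = 1.
(Exp terms are combined using exp(i*s)*conj(exp(i*t)) = exp(i*(s-t)), and sums of them are collapsed using the identity that for every m > 1 the m distinct m-th roots of unity sum to 0, e.g. 1 + exp(2*I*pi/3) + exp(-2*I*pi/3) = 0.)
A character is irreducible iff <chi, chi> = 1, so this representation is irreducible.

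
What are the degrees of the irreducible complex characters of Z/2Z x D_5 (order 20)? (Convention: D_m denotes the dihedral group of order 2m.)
Dimensions: 1, 1, 1, 1, 2, 2, 2, 2

Justification: There are 8 irreducibles (= number of conjugacy classes). Their dimensions d_i satisfy sum d_i^2 = |G| = 20: 1 + 1 + 1 + 1 + 4 + 4 + 4 + 4 = 20. (For the product with Z/2Z: each of the 2 1-dim characters of Z/2Z tensors with each irrep of D_5, giving 2 copies of each D_5-dimension.)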